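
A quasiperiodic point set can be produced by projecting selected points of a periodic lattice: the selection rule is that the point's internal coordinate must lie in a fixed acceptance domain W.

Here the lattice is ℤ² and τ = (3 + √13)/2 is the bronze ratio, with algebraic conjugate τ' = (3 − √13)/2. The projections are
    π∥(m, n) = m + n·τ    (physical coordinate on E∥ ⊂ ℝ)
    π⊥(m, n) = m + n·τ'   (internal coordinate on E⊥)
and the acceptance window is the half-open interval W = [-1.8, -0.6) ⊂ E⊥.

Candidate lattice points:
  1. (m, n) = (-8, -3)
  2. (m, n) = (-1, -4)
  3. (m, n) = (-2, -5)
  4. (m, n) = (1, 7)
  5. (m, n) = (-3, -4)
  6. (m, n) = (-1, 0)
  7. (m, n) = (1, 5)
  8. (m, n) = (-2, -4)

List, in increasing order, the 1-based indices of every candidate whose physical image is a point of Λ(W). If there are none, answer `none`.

τ' = (3−√13)/2 ≈ -0.30278.
candidate 1: (m,n)=(-8,-3) → π∥ = -8-3·τ ≈ -17.90833, π⊥ = -8-3·τ' ≈ -7.09167 ∉ [-1.8, -0.6) ⇒ out
candidate 2: (m,n)=(-1,-4) → π∥ = -1-4·τ ≈ -14.21110, π⊥ = -1-4·τ' ≈ 0.21110 ∉ [-1.8, -0.6) ⇒ out
candidate 3: (m,n)=(-2,-5) → π∥ = -2-5·τ ≈ -18.51388, π⊥ = -2-5·τ' ≈ -0.48612 ∉ [-1.8, -0.6) ⇒ out
candidate 4: (m,n)=(1,7) → π∥ = 1+7·τ ≈ 24.11943, π⊥ = 1+7·τ' ≈ -1.11943 ∈ [-1.8, -0.6) ⇒ IN Λ
candidate 5: (m,n)=(-3,-4) → π∥ = -3-4·τ ≈ -16.21110, π⊥ = -3-4·τ' ≈ -1.78890 ∈ [-1.8, -0.6) ⇒ IN Λ
candidate 6: (m,n)=(-1,0) → π∥ = -1+0·τ ≈ -1.00000, π⊥ = -1+0·τ' ≈ -1.00000 ∈ [-1.8, -0.6) ⇒ IN Λ
candidate 7: (m,n)=(1,5) → π∥ = 1+5·τ ≈ 17.51388, π⊥ = 1+5·τ' ≈ -0.51388 ∉ [-1.8, -0.6) ⇒ out
candidate 8: (m,n)=(-2,-4) → π∥ = -2-4·τ ≈ -15.21110, π⊥ = -2-4·τ' ≈ -0.78890 ∈ [-1.8, -0.6) ⇒ IN Λ

4, 5, 6, 8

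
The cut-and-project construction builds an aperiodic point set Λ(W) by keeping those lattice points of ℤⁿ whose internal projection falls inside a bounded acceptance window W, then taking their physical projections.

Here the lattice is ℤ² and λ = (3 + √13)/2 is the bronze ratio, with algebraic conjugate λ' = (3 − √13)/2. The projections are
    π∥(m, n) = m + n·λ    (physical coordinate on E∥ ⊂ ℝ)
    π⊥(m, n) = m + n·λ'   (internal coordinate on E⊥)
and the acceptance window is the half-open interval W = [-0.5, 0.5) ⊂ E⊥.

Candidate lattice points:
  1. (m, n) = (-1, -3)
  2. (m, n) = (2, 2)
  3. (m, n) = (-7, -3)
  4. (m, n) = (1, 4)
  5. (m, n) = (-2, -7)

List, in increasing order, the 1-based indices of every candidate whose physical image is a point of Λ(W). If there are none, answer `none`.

1, 4, 5

Compute λ' = (3−√13)/2 = -0.302776, so π⊥(m,n) = m -0.302776·n.
candidate 1: (m,n)=(-1,-3) → π∥ = -1-3·λ ≈ -10.908327, π⊥ = -1-3·λ' ≈ -0.091673 ∈ [-0.5, 0.5) ⇒ IN Λ
candidate 2: (m,n)=(2,2) → π∥ = 2+2·λ ≈ 8.605551, π⊥ = 2+2·λ' ≈ 1.394449 ∉ [-0.5, 0.5) ⇒ out
candidate 3: (m,n)=(-7,-3) → π∥ = -7-3·λ ≈ -16.908327, π⊥ = -7-3·λ' ≈ -6.091673 ∉ [-0.5, 0.5) ⇒ out
candidate 4: (m,n)=(1,4) → π∥ = 1+4·λ ≈ 14.211103, π⊥ = 1+4·λ' ≈ -0.211103 ∈ [-0.5, 0.5) ⇒ IN Λ
candidate 5: (m,n)=(-2,-7) → π∥ = -2-7·λ ≈ -25.119429, π⊥ = -2-7·λ' ≈ 0.119429 ∈ [-0.5, 0.5) ⇒ IN Λ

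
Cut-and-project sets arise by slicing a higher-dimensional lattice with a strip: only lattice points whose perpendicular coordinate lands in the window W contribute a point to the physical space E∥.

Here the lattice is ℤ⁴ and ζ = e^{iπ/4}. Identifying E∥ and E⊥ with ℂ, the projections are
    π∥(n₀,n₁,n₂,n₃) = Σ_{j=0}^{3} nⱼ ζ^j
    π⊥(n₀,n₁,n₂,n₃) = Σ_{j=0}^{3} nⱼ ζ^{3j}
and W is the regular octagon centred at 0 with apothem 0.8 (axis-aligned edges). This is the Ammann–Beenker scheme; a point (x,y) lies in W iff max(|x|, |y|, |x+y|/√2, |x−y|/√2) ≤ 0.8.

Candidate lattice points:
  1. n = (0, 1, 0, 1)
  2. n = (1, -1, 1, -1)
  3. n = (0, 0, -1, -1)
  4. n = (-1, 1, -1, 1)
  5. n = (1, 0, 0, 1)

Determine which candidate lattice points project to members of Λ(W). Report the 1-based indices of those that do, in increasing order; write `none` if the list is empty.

3

Internal map: ζ^{3j} for j=0..3 gives (1,0), (−√2/2,√2/2), (0,−1), (√2/2,√2/2).
#1 (0, 1, 0, 1): internal (0.000000, 1.414214); octagon support 1.414214 vs apothem 0.8 → ∉ W
#2 (1, -1, 1, -1): internal (1.000000, -2.414214); octagon support 2.414214 vs apothem 0.8 → ∉ W
#3 (0, 0, -1, -1): internal (-0.707107, 0.292893); octagon support 0.707107 vs apothem 0.8 → ∈ W
#4 (-1, 1, -1, 1): internal (-1.000000, 2.414214); octagon support 2.414214 vs apothem 0.8 → ∉ W
#5 (1, 0, 0, 1): internal (1.707107, 0.707107); octagon support 1.707107 vs apothem 0.8 → ∉ W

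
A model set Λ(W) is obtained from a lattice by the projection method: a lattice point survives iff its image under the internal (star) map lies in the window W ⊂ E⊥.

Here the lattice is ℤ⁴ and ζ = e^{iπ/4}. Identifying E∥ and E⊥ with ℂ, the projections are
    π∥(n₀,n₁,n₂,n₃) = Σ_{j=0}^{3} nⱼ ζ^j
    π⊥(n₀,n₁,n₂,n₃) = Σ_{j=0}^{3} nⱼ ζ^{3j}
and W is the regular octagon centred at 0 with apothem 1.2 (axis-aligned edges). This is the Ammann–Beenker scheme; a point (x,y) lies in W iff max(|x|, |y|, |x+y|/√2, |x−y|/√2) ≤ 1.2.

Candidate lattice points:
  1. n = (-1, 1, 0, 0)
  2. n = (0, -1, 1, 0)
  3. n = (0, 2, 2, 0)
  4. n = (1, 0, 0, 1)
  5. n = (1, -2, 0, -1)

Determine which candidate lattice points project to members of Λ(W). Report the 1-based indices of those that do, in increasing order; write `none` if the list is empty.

With ζ = e^{iπ/4} the internal vectors are ζ^0,ζ^3,ζ^6,ζ^9.
candidate 1: n = (-1, 1, 0, 0) → π⊥ ≈ (-1.7071, +0.7071); max(|x|,|y|,|x±y|/√2) = 1.7071 > 1.2 ⇒ ∉ W
candidate 2: n = (0, -1, 1, 0) → π⊥ ≈ (+0.7071, -1.7071); max(|x|,|y|,|x±y|/√2) = 1.7071 > 1.2 ⇒ ∉ W
candidate 3: n = (0, 2, 2, 0) → π⊥ ≈ (-1.4142, -0.5858); max(|x|,|y|,|x±y|/√2) = 1.4142 > 1.2 ⇒ ∉ W
candidate 4: n = (1, 0, 0, 1) → π⊥ ≈ (+1.7071, +0.7071); max(|x|,|y|,|x±y|/√2) = 1.7071 > 1.2 ⇒ ∉ W
candidate 5: n = (1, -2, 0, -1) → π⊥ ≈ (+1.7071, -2.1213); max(|x|,|y|,|x±y|/√2) = 2.7071 > 1.2 ⇒ ∉ W

none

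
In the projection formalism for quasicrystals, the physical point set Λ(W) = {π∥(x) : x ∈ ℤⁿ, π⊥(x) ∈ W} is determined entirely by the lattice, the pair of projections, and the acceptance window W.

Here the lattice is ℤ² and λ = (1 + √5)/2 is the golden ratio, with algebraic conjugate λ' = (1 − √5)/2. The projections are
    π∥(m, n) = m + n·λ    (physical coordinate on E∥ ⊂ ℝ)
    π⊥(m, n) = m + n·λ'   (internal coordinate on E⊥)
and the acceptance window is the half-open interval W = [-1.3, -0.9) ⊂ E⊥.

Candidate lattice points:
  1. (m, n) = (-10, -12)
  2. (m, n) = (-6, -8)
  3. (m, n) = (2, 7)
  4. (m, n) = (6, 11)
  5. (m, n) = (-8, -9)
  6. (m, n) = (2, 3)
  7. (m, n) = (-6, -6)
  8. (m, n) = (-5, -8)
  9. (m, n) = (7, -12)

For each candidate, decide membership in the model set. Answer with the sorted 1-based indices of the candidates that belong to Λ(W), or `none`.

Compute λ' = (1−√5)/2 = -0.618034, so π⊥(m,n) = m -0.618034·n.
candidate 1: (m,n)=(-10,-12) → π∥ = -10-12·λ ≈ -29.416408, π⊥ = -10-12·λ' ≈ -2.583592 ∉ [-1.3, -0.9) ⇒ out
candidate 2: (m,n)=(-6,-8) → π∥ = -6-8·λ ≈ -18.944272, π⊥ = -6-8·λ' ≈ -1.055728 ∈ [-1.3, -0.9) ⇒ IN Λ
candidate 3: (m,n)=(2,7) → π∥ = 2+7·λ ≈ 13.326238, π⊥ = 2+7·λ' ≈ -2.326238 ∉ [-1.3, -0.9) ⇒ out
candidate 4: (m,n)=(6,11) → π∥ = 6+11·λ ≈ 23.798374, π⊥ = 6+11·λ' ≈ -0.798374 ∉ [-1.3, -0.9) ⇒ out
candidate 5: (m,n)=(-8,-9) → π∥ = -8-9·λ ≈ -22.562306, π⊥ = -8-9·λ' ≈ -2.437694 ∉ [-1.3, -0.9) ⇒ out
candidate 6: (m,n)=(2,3) → π∥ = 2+3·λ ≈ 6.854102, π⊥ = 2+3·λ' ≈ 0.145898 ∉ [-1.3, -0.9) ⇒ out
candidate 7: (m,n)=(-6,-6) → π∥ = -6-6·λ ≈ -15.708204, π⊥ = -6-6·λ' ≈ -2.291796 ∉ [-1.3, -0.9) ⇒ out
candidate 8: (m,n)=(-5,-8) → π∥ = -5-8·λ ≈ -17.944272, π⊥ = -5-8·λ' ≈ -0.055728 ∉ [-1.3, -0.9) ⇒ out
candidate 9: (m,n)=(7,-12) → π∥ = 7-12·λ ≈ -12.416408, π⊥ = 7-12·λ' ≈ 14.416408 ∉ [-1.3, -0.9) ⇒ out

2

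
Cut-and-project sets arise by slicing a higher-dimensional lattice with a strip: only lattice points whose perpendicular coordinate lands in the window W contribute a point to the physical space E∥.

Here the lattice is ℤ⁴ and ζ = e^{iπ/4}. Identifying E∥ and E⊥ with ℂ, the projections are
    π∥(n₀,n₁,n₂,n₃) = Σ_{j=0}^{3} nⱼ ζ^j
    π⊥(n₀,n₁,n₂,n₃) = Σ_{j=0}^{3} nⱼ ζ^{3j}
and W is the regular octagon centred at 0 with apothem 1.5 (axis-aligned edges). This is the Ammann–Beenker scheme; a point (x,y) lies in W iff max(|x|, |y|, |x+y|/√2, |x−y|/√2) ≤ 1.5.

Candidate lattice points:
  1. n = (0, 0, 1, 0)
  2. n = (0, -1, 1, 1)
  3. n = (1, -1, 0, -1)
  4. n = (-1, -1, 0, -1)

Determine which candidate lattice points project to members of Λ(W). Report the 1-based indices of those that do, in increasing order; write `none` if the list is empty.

Internal map: ζ^{3j} for j=0..3 gives (1,0), (−√2/2,√2/2), (0,−1), (√2/2,√2/2).
#1 (0, 0, 1, 0): internal (0.00000, -1.00000); octagon support 1.00000 vs apothem 1.5 → ∈ W
#2 (0, -1, 1, 1): internal (1.41421, -1.00000); octagon support 1.70711 vs apothem 1.5 → ∉ W
#3 (1, -1, 0, -1): internal (1.00000, -1.41421); octagon support 1.70711 vs apothem 1.5 → ∉ W
#4 (-1, -1, 0, -1): internal (-1.00000, -1.41421); octagon support 1.70711 vs apothem 1.5 → ∉ W

1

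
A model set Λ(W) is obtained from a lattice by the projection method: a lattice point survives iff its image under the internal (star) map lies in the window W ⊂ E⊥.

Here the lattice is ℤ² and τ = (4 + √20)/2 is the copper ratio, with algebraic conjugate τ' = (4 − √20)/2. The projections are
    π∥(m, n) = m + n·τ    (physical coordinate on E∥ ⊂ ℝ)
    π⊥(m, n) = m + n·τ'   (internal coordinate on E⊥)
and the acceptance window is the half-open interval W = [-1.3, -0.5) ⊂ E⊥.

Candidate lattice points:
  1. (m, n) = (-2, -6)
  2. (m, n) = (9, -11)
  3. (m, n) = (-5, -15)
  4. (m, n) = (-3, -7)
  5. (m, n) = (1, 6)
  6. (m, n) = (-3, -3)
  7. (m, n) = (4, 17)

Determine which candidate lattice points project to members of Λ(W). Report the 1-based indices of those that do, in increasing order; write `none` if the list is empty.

Compute τ' = (4−√20)/2 = -0.2361, so π⊥(m,n) = m -0.2361·n.
candidate 1: (m,n)=(-2,-6) → π∥ = -2-6·τ ≈ -27.4164, π⊥ = -2-6·τ' ≈ -0.5836 ∈ [-1.3, -0.5) ⇒ IN Λ
candidate 2: (m,n)=(9,-11) → π∥ = 9-11·τ ≈ -37.5967, π⊥ = 9-11·τ' ≈ 11.5967 ∉ [-1.3, -0.5) ⇒ out
candidate 3: (m,n)=(-5,-15) → π∥ = -5-15·τ ≈ -68.5410, π⊥ = -5-15·τ' ≈ -1.4590 ∉ [-1.3, -0.5) ⇒ out
candidate 4: (m,n)=(-3,-7) → π∥ = -3-7·τ ≈ -32.6525, π⊥ = -3-7·τ' ≈ -1.3475 ∉ [-1.3, -0.5) ⇒ out
candidate 5: (m,n)=(1,6) → π∥ = 1+6·τ ≈ 26.4164, π⊥ = 1+6·τ' ≈ -0.4164 ∉ [-1.3, -0.5) ⇒ out
candidate 6: (m,n)=(-3,-3) → π∥ = -3-3·τ ≈ -15.7082, π⊥ = -3-3·τ' ≈ -2.2918 ∉ [-1.3, -0.5) ⇒ out
candidate 7: (m,n)=(4,17) → π∥ = 4+17·τ ≈ 76.0132, π⊥ = 4+17·τ' ≈ -0.0132 ∉ [-1.3, -0.5) ⇒ out

1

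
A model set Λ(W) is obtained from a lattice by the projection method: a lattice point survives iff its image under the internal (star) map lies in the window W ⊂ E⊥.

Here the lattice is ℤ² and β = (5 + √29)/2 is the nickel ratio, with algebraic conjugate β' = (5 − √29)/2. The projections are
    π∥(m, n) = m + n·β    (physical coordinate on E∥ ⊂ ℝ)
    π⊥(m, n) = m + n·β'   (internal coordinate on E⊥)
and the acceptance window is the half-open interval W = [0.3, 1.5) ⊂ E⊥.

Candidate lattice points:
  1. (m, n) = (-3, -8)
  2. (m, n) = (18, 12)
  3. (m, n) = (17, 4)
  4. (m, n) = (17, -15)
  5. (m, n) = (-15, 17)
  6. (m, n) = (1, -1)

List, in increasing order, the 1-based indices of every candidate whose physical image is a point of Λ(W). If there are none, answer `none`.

β' = (5−√29)/2 ≈ -0.1926.
[1] lift (-3,-8): star map gives -1.4593; window check 0.3 ≤ -1.4593 < 1.5 is false → out
[2] lift (18,12): star map gives 15.6890; window check 0.3 ≤ 15.6890 < 1.5 is false → out
[3] lift (17,4): star map gives 16.2297; window check 0.3 ≤ 16.2297 < 1.5 is false → out
[4] lift (17,-15): star map gives 19.8887; window check 0.3 ≤ 19.8887 < 1.5 is false → out
[5] lift (-15,17): star map gives -18.2739; window check 0.3 ≤ -18.2739 < 1.5 is false → out
[6] lift (1,-1): star map gives 1.1926; window check 0.3 ≤ 1.1926 < 1.5 is true → IN Λ

6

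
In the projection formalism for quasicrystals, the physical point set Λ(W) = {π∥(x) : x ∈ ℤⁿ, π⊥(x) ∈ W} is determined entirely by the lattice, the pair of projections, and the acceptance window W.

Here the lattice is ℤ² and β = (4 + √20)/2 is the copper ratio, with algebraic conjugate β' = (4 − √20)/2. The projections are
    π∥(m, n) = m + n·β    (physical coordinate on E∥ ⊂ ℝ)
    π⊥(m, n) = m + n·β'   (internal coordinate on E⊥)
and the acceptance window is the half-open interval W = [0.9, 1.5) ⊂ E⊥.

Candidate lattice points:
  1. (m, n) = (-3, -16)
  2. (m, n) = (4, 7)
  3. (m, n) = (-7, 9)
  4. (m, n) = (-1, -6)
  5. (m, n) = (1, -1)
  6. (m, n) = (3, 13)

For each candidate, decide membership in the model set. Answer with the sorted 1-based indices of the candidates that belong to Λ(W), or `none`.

5

β' = (4−√20)/2 ≈ -0.236068.
#1 (-3,-16): internal coord -3 + (-16)·β' = +0.777088; +0.777088 ∉ [0.9, 1.5) → out
#2 (4,7): internal coord 4 + (7)·β' = +2.347524; +2.347524 ∉ [0.9, 1.5) → out
#3 (-7,9): internal coord -7 + (9)·β' = -9.124612; -9.124612 ∉ [0.9, 1.5) → out
#4 (-1,-6): internal coord -1 + (-6)·β' = +0.416408; +0.416408 ∉ [0.9, 1.5) → out
#5 (1,-1): internal coord 1 + (-1)·β' = +1.236068; +1.236068 ∈ [0.9, 1.5) → IN Λ
#6 (3,13): internal coord 3 + (13)·β' = -0.068884; -0.068884 ∉ [0.9, 1.5) → out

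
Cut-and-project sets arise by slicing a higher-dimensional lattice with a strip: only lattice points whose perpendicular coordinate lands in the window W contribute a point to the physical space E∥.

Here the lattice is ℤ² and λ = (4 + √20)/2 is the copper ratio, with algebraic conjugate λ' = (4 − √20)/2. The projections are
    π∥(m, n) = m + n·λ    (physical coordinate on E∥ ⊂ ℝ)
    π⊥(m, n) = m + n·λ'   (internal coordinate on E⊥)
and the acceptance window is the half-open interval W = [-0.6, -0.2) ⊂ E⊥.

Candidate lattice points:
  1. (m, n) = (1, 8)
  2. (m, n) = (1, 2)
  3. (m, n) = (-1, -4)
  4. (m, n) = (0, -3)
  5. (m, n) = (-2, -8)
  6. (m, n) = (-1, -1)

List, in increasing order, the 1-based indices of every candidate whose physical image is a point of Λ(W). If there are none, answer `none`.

Compute λ' = (4−√20)/2 = -0.23607, so π⊥(m,n) = m -0.23607·n.
candidate 1: (m,n)=(1,8) → π∥ = 1+8·λ ≈ 34.88854, π⊥ = 1+8·λ' ≈ -0.88854 ∉ [-0.6, -0.2) ⇒ out
candidate 2: (m,n)=(1,2) → π∥ = 1+2·λ ≈ 9.47214, π⊥ = 1+2·λ' ≈ 0.52786 ∉ [-0.6, -0.2) ⇒ out
candidate 3: (m,n)=(-1,-4) → π∥ = -1-4·λ ≈ -17.94427, π⊥ = -1-4·λ' ≈ -0.05573 ∉ [-0.6, -0.2) ⇒ out
candidate 4: (m,n)=(0,-3) → π∥ = 0-3·λ ≈ -12.70820, π⊥ = 0-3·λ' ≈ 0.70820 ∉ [-0.6, -0.2) ⇒ out
candidate 5: (m,n)=(-2,-8) → π∥ = -2-8·λ ≈ -35.88854, π⊥ = -2-8·λ' ≈ -0.11146 ∉ [-0.6, -0.2) ⇒ out
candidate 6: (m,n)=(-1,-1) → π∥ = -1-1·λ ≈ -5.23607, π⊥ = -1-1·λ' ≈ -0.76393 ∉ [-0.6, -0.2) ⇒ out

none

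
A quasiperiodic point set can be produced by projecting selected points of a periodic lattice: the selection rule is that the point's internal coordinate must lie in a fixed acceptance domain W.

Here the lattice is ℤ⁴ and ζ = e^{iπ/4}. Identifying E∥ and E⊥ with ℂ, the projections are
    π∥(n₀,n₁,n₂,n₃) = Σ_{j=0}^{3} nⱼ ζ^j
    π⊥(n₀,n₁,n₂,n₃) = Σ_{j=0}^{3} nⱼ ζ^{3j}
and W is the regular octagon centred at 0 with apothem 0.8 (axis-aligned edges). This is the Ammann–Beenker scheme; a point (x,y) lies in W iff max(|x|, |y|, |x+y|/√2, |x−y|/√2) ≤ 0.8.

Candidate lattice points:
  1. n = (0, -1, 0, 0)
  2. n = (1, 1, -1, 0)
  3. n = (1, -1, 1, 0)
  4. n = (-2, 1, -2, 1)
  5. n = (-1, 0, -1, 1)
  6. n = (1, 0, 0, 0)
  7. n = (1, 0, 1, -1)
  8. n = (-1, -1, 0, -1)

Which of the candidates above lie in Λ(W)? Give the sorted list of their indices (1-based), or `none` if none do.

none

Internal map: ζ^{3j} for j=0..3 gives (1,0), (−√2/2,√2/2), (0,−1), (√2/2,√2/2).
candidate 1: n = (0, -1, 0, 0) → π⊥ ≈ (+0.70711, -0.70711); max(|x|,|y|,|x±y|/√2) = 1.00000 > 0.8 ⇒ ∉ W
candidate 2: n = (1, 1, -1, 0) → π⊥ ≈ (+0.29289, +1.70711); max(|x|,|y|,|x±y|/√2) = 1.70711 > 0.8 ⇒ ∉ W
candidate 3: n = (1, -1, 1, 0) → π⊥ ≈ (+1.70711, -1.70711); max(|x|,|y|,|x±y|/√2) = 2.41421 > 0.8 ⇒ ∉ W
candidate 4: n = (-2, 1, -2, 1) → π⊥ ≈ (-2.00000, +3.41421); max(|x|,|y|,|x±y|/√2) = 3.82843 > 0.8 ⇒ ∉ W
candidate 5: n = (-1, 0, -1, 1) → π⊥ ≈ (-0.29289, +1.70711); max(|x|,|y|,|x±y|/√2) = 1.70711 > 0.8 ⇒ ∉ W
candidate 6: n = (1, 0, 0, 0) → π⊥ ≈ (+1.00000, +0.00000); max(|x|,|y|,|x±y|/√2) = 1.00000 > 0.8 ⇒ ∉ W
candidate 7: n = (1, 0, 1, -1) → π⊥ ≈ (+0.29289, -1.70711); max(|x|,|y|,|x±y|/√2) = 1.70711 > 0.8 ⇒ ∉ W
candidate 8: n = (-1, -1, 0, -1) → π⊥ ≈ (-1.00000, -1.41421); max(|x|,|y|,|x±y|/√2) = 1.70711 > 0.8 ⇒ ∉ W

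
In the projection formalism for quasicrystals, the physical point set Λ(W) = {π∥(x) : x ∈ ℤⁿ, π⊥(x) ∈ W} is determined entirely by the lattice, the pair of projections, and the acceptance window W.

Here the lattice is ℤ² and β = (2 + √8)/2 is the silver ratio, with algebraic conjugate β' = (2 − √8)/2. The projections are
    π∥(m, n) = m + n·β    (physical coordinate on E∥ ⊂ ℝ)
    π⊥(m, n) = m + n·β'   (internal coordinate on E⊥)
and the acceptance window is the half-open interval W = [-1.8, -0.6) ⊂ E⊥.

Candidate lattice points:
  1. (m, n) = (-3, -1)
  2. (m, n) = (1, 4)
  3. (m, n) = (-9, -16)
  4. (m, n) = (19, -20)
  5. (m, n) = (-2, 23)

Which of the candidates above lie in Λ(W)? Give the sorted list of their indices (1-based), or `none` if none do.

2

Numerically β ≈ 2.414214 and β' = −1/β ≈ -0.414214.
candidate 1: (m,n)=(-3,-1) → π∥ = -3-1·β ≈ -5.414214, π⊥ = -3-1·β' ≈ -2.585786 ∉ [-1.8, -0.6) ⇒ out
candidate 2: (m,n)=(1,4) → π∥ = 1+4·β ≈ 10.656854, π⊥ = 1+4·β' ≈ -0.656854 ∈ [-1.8, -0.6) ⇒ IN Λ
candidate 3: (m,n)=(-9,-16) → π∥ = -9-16·β ≈ -47.627417, π⊥ = -9-16·β' ≈ -2.372583 ∉ [-1.8, -0.6) ⇒ out
candidate 4: (m,n)=(19,-20) → π∥ = 19-20·β ≈ -29.284271, π⊥ = 19-20·β' ≈ 27.284271 ∉ [-1.8, -0.6) ⇒ out
candidate 5: (m,n)=(-2,23) → π∥ = -2+23·β ≈ 53.526912, π⊥ = -2+23·β' ≈ -11.526912 ∉ [-1.8, -0.6) ⇒ out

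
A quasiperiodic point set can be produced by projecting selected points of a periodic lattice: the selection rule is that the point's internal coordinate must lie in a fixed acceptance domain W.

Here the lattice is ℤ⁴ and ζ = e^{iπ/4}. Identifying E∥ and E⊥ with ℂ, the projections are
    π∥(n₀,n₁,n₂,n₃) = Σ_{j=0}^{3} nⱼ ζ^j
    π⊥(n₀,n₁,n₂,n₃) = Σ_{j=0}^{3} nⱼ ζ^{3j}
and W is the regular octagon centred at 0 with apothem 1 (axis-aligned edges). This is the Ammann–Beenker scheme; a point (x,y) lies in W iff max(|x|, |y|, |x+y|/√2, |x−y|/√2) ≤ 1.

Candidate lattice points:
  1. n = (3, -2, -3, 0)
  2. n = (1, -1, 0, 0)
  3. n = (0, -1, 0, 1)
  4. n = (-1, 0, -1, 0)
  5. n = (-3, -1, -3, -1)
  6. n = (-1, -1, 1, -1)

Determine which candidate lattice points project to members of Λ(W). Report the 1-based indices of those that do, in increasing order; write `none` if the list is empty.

none

Internal map: ζ^{3j} for j=0..3 gives (1,0), (−√2/2,√2/2), (0,−1), (√2/2,√2/2).
candidate 1: n = (3, -2, -3, 0) → π⊥ ≈ (+4.414214, +1.585786); max(|x|,|y|,|x±y|/√2) = 4.414214 > 1 ⇒ ∉ W
candidate 2: n = (1, -1, 0, 0) → π⊥ ≈ (+1.707107, -0.707107); max(|x|,|y|,|x±y|/√2) = 1.707107 > 1 ⇒ ∉ W
candidate 3: n = (0, -1, 0, 1) → π⊥ ≈ (+1.414214, +0.000000); max(|x|,|y|,|x±y|/√2) = 1.414214 > 1 ⇒ ∉ W
candidate 4: n = (-1, 0, -1, 0) → π⊥ ≈ (-1.000000, +1.000000); max(|x|,|y|,|x±y|/√2) = 1.414214 > 1 ⇒ ∉ W
candidate 5: n = (-3, -1, -3, -1) → π⊥ ≈ (-3.000000, +1.585786); max(|x|,|y|,|x±y|/√2) = 3.242641 > 1 ⇒ ∉ W
candidate 6: n = (-1, -1, 1, -1) → π⊥ ≈ (-1.000000, -2.414214); max(|x|,|y|,|x±y|/√2) = 2.414214 > 1 ⇒ ∉ W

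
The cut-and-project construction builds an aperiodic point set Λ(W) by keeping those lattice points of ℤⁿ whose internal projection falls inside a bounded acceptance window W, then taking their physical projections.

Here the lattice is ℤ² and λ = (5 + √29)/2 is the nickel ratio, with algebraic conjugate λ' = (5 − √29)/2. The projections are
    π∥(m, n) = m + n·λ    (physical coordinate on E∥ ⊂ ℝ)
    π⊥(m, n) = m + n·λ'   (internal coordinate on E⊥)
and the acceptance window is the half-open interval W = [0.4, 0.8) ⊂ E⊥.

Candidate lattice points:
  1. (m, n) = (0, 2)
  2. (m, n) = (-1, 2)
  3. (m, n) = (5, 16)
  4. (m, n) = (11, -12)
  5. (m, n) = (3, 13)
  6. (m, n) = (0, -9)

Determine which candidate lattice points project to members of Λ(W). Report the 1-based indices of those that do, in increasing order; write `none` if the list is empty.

5

Compute λ' = (5−√29)/2 = -0.19258, so π⊥(m,n) = m -0.19258·n.
#1 (0,2): internal coord 0 + (2)·λ' = -0.38516; -0.38516 ∉ [0.4, 0.8) → out
#2 (-1,2): internal coord -1 + (2)·λ' = -1.38516; -1.38516 ∉ [0.4, 0.8) → out
#3 (5,16): internal coord 5 + (16)·λ' = +1.91868; +1.91868 ∉ [0.4, 0.8) → out
#4 (11,-12): internal coord 11 + (-12)·λ' = +13.31099; +13.31099 ∉ [0.4, 0.8) → out
#5 (3,13): internal coord 3 + (13)·λ' = +0.49643; +0.49643 ∈ [0.4, 0.8) → IN Λ
#6 (0,-9): internal coord 0 + (-9)·λ' = +1.73324; +1.73324 ∉ [0.4, 0.8) → out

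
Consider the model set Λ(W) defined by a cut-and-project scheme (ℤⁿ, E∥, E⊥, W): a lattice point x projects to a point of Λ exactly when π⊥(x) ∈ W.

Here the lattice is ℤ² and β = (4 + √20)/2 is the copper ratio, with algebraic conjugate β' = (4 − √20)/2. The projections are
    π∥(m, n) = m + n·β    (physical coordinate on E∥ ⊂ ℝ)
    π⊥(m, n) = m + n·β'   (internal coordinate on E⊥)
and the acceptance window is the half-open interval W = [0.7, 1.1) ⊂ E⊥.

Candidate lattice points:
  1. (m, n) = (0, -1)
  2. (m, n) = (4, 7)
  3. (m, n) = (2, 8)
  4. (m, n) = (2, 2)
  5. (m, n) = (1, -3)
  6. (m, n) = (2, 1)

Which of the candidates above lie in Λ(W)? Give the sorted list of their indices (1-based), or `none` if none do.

Compute β' = (4−√20)/2 = -0.2361, so π⊥(m,n) = m -0.2361·n.
[1] lift (0,-1): star map gives 0.2361; window check 0.7 ≤ 0.2361 < 1.1 is false → out
[2] lift (4,7): star map gives 2.3475; window check 0.7 ≤ 2.3475 < 1.1 is false → out
[3] lift (2,8): star map gives 0.1115; window check 0.7 ≤ 0.1115 < 1.1 is false → out
[4] lift (2,2): star map gives 1.5279; window check 0.7 ≤ 1.5279 < 1.1 is false → out
[5] lift (1,-3): star map gives 1.7082; window check 0.7 ≤ 1.7082 < 1.1 is false → out
[6] lift (2,1): star map gives 1.7639; window check 0.7 ≤ 1.7639 < 1.1 is false → out

none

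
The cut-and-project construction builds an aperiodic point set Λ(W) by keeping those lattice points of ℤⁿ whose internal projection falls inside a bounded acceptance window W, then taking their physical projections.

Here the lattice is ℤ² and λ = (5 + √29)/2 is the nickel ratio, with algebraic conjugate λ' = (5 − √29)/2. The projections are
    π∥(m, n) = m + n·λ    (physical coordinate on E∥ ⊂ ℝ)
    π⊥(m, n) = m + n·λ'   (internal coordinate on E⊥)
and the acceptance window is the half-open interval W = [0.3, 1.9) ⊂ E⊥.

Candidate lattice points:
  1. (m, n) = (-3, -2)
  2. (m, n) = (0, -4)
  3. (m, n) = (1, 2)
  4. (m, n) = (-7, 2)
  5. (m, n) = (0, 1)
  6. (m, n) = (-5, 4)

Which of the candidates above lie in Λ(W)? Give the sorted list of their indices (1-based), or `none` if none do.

λ' = (5−√29)/2 ≈ -0.1926.
[1] lift (-3,-2): star map gives -2.6148; window check 0.3 ≤ -2.6148 < 1.9 is false → out
[2] lift (0,-4): star map gives 0.7703; window check 0.3 ≤ 0.7703 < 1.9 is true → IN Λ
[3] lift (1,2): star map gives 0.6148; window check 0.3 ≤ 0.6148 < 1.9 is true → IN Λ
[4] lift (-7,2): star map gives -7.3852; window check 0.3 ≤ -7.3852 < 1.9 is false → out
[5] lift (0,1): star map gives -0.1926; window check 0.3 ≤ -0.1926 < 1.9 is false → out
[6] lift (-5,4): star map gives -5.7703; window check 0.3 ≤ -5.7703 < 1.9 is false → out

2, 3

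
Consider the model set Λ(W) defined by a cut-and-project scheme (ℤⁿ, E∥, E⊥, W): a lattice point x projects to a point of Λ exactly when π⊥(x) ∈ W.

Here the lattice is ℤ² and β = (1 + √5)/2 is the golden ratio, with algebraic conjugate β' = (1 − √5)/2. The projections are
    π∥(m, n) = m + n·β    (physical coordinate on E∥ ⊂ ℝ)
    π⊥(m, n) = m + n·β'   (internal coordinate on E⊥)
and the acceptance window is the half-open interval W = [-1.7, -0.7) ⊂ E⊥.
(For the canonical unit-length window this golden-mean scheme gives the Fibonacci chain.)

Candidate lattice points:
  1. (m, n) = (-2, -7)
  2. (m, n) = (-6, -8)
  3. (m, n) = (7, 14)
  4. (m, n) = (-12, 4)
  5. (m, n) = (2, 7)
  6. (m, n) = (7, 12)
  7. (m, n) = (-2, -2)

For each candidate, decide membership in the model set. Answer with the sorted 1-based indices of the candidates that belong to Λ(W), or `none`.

2, 3, 7

Numerically β ≈ 1.61803 and β' = −1/β ≈ -0.61803.
#1 (-2,-7): internal coord -2 + (-7)·β' = +2.32624; +2.32624 ∉ [-1.7, -0.7) → out
#2 (-6,-8): internal coord -6 + (-8)·β' = -1.05573; -1.05573 ∈ [-1.7, -0.7) → IN Λ
#3 (7,14): internal coord 7 + (14)·β' = -1.65248; -1.65248 ∈ [-1.7, -0.7) → IN Λ
#4 (-12,4): internal coord -12 + (4)·β' = -14.47214; -14.47214 ∉ [-1.7, -0.7) → out
#5 (2,7): internal coord 2 + (7)·β' = -2.32624; -2.32624 ∉ [-1.7, -0.7) → out
#6 (7,12): internal coord 7 + (12)·β' = -0.41641; -0.41641 ∉ [-1.7, -0.7) → out
#7 (-2,-2): internal coord -2 + (-2)·β' = -0.76393; -0.76393 ∈ [-1.7, -0.7) → IN Λ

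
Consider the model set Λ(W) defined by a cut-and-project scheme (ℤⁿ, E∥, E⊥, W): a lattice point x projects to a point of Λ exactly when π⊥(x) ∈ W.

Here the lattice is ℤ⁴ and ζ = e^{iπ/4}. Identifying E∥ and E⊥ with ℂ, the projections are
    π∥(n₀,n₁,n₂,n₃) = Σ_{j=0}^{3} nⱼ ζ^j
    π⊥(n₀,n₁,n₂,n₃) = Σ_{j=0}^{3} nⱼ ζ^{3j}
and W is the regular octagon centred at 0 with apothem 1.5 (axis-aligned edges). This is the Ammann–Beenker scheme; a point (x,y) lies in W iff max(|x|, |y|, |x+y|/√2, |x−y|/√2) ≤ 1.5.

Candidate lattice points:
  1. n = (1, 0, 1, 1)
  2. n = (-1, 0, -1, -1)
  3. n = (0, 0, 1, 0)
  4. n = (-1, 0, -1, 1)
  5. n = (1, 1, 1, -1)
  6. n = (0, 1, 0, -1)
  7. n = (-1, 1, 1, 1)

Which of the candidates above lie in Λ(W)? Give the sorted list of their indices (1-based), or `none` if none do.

3, 5, 6, 7

Internal map: ζ^{3j} for j=0..3 gives (1,0), (−√2/2,√2/2), (0,−1), (√2/2,√2/2).
candidate 1: n = (1, 0, 1, 1) → π⊥ ≈ (+1.707107, -0.292893); max(|x|,|y|,|x±y|/√2) = 1.707107 > 1.5 ⇒ ∉ W
candidate 2: n = (-1, 0, -1, -1) → π⊥ ≈ (-1.707107, +0.292893); max(|x|,|y|,|x±y|/√2) = 1.707107 > 1.5 ⇒ ∉ W
candidate 3: n = (0, 0, 1, 0) → π⊥ ≈ (+0.000000, -1.000000); max(|x|,|y|,|x±y|/√2) = 1.000000 ≤ 1.5 ⇒ ∈ W
candidate 4: n = (-1, 0, -1, 1) → π⊥ ≈ (-0.292893, +1.707107); max(|x|,|y|,|x±y|/√2) = 1.707107 > 1.5 ⇒ ∉ W
candidate 5: n = (1, 1, 1, -1) → π⊥ ≈ (-0.414214, -1.000000); max(|x|,|y|,|x±y|/√2) = 1.000000 ≤ 1.5 ⇒ ∈ W
candidate 6: n = (0, 1, 0, -1) → π⊥ ≈ (-1.414214, +0.000000); max(|x|,|y|,|x±y|/√2) = 1.414214 ≤ 1.5 ⇒ ∈ W
candidate 7: n = (-1, 1, 1, 1) → π⊥ ≈ (-1.000000, +0.414214); max(|x|,|y|,|x±y|/√2) = 1.000000 ≤ 1.5 ⇒ ∈ W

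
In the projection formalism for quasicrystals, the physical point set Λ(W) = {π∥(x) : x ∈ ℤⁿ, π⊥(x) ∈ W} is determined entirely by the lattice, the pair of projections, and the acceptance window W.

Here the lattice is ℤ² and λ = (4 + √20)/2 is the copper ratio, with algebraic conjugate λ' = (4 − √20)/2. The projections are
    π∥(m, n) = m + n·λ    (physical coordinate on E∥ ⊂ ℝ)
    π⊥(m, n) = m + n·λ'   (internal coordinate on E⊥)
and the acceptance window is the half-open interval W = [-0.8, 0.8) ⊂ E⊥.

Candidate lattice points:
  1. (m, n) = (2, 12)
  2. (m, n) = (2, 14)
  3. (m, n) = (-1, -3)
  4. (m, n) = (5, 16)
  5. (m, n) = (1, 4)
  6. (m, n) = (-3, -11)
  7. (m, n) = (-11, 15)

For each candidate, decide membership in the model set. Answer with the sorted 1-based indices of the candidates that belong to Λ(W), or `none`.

Compute λ' = (4−√20)/2 = -0.236068, so π⊥(m,n) = m -0.236068·n.
candidate 1: (m,n)=(2,12) → π∥ = 2+12·λ ≈ 52.832816, π⊥ = 2+12·λ' ≈ -0.832816 ∉ [-0.8, 0.8) ⇒ out
candidate 2: (m,n)=(2,14) → π∥ = 2+14·λ ≈ 61.304952, π⊥ = 2+14·λ' ≈ -1.304952 ∉ [-0.8, 0.8) ⇒ out
candidate 3: (m,n)=(-1,-3) → π∥ = -1-3·λ ≈ -13.708204, π⊥ = -1-3·λ' ≈ -0.291796 ∈ [-0.8, 0.8) ⇒ IN Λ
candidate 4: (m,n)=(5,16) → π∥ = 5+16·λ ≈ 72.777088, π⊥ = 5+16·λ' ≈ 1.222912 ∉ [-0.8, 0.8) ⇒ out
candidate 5: (m,n)=(1,4) → π∥ = 1+4·λ ≈ 17.944272, π⊥ = 1+4·λ' ≈ 0.055728 ∈ [-0.8, 0.8) ⇒ IN Λ
candidate 6: (m,n)=(-3,-11) → π∥ = -3-11·λ ≈ -49.596748, π⊥ = -3-11·λ' ≈ -0.403252 ∈ [-0.8, 0.8) ⇒ IN Λ
candidate 7: (m,n)=(-11,15) → π∥ = -11+15·λ ≈ 52.541020, π⊥ = -11+15·λ' ≈ -14.541020 ∉ [-0.8, 0.8) ⇒ out

3, 5, 6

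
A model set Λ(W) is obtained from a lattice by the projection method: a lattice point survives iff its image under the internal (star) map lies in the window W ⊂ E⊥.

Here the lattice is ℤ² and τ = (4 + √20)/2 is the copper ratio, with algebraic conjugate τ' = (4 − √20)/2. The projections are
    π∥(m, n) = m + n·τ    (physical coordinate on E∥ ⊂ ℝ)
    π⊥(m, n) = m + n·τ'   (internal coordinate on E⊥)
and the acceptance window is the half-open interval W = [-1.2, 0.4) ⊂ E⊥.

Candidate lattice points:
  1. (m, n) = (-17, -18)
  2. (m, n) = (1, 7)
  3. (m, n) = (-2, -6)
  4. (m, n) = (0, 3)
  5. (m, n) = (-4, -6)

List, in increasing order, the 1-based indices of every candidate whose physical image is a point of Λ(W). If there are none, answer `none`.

2, 3, 4

τ' = (4−√20)/2 ≈ -0.2361.
candidate 1: (m,n)=(-17,-18) → π∥ = -17-18·τ ≈ -93.2492, π⊥ = -17-18·τ' ≈ -12.7508 ∉ [-1.2, 0.4) ⇒ out
candidate 2: (m,n)=(1,7) → π∥ = 1+7·τ ≈ 30.6525, π⊥ = 1+7·τ' ≈ -0.6525 ∈ [-1.2, 0.4) ⇒ IN Λ
candidate 3: (m,n)=(-2,-6) → π∥ = -2-6·τ ≈ -27.4164, π⊥ = -2-6·τ' ≈ -0.5836 ∈ [-1.2, 0.4) ⇒ IN Λ
candidate 4: (m,n)=(0,3) → π∥ = 0+3·τ ≈ 12.7082, π⊥ = 0+3·τ' ≈ -0.7082 ∈ [-1.2, 0.4) ⇒ IN Λ
candidate 5: (m,n)=(-4,-6) → π∥ = -4-6·τ ≈ -29.4164, π⊥ = -4-6·τ' ≈ -2.5836 ∉ [-1.2, 0.4) ⇒ out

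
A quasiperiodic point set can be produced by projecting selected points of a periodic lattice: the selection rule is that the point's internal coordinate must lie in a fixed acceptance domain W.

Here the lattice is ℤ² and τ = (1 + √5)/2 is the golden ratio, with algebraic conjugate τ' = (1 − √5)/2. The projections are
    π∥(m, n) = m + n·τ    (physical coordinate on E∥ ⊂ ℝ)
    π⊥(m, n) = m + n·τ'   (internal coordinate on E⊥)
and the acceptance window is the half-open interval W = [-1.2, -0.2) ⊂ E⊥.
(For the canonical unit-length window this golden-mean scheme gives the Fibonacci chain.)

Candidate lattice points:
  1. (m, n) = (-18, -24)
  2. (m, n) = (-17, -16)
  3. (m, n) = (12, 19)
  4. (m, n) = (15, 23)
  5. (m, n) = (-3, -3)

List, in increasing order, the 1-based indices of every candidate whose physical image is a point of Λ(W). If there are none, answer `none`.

Compute τ' = (1−√5)/2 = -0.618034, so π⊥(m,n) = m -0.618034·n.
candidate 1: (m,n)=(-18,-24) → π∥ = -18-24·τ ≈ -56.832816, π⊥ = -18-24·τ' ≈ -3.167184 ∉ [-1.2, -0.2) ⇒ out
candidate 2: (m,n)=(-17,-16) → π∥ = -17-16·τ ≈ -42.888544, π⊥ = -17-16·τ' ≈ -7.111456 ∉ [-1.2, -0.2) ⇒ out
candidate 3: (m,n)=(12,19) → π∥ = 12+19·τ ≈ 42.742646, π⊥ = 12+19·τ' ≈ 0.257354 ∉ [-1.2, -0.2) ⇒ out
candidate 4: (m,n)=(15,23) → π∥ = 15+23·τ ≈ 52.214782, π⊥ = 15+23·τ' ≈ 0.785218 ∉ [-1.2, -0.2) ⇒ out
candidate 5: (m,n)=(-3,-3) → π∥ = -3-3·τ ≈ -7.854102, π⊥ = -3-3·τ' ≈ -1.145898 ∈ [-1.2, -0.2) ⇒ IN Λ

5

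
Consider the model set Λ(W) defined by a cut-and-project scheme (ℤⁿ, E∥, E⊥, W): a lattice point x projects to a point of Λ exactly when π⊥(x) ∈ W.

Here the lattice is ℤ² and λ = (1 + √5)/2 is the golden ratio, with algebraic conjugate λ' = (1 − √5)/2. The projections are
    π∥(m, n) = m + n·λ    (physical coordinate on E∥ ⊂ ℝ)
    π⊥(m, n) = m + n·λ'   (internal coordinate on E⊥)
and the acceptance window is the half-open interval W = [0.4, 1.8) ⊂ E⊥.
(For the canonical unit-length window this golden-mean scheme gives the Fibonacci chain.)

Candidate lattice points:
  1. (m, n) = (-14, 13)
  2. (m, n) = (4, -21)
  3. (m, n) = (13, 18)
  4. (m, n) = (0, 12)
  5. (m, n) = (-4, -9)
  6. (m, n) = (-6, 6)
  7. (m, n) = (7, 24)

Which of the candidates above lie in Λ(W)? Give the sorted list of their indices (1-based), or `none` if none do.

5

λ' = (1−√5)/2 ≈ -0.6180.
[1] lift (-14,13): star map gives -22.0344; window check 0.4 ≤ -22.0344 < 1.8 is false → out
[2] lift (4,-21): star map gives 16.9787; window check 0.4 ≤ 16.9787 < 1.8 is false → out
[3] lift (13,18): star map gives 1.8754; window check 0.4 ≤ 1.8754 < 1.8 is false → out
[4] lift (0,12): star map gives -7.4164; window check 0.4 ≤ -7.4164 < 1.8 is false → out
[5] lift (-4,-9): star map gives 1.5623; window check 0.4 ≤ 1.5623 < 1.8 is true → IN Λ
[6] lift (-6,6): star map gives -9.7082; window check 0.4 ≤ -9.7082 < 1.8 is false → out
[7] lift (7,24): star map gives -7.8328; window check 0.4 ≤ -7.8328 < 1.8 is false → out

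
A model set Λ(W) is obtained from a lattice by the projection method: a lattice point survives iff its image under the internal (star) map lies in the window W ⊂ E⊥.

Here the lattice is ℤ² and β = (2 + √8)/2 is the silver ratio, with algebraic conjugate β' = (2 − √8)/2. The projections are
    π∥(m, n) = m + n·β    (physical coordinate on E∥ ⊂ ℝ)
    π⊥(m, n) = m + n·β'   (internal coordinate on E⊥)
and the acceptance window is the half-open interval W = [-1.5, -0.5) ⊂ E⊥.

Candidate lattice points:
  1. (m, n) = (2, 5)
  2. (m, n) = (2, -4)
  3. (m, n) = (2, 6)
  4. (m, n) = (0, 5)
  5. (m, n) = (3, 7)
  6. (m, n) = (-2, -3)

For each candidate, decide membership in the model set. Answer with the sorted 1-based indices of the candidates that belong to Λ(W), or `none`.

6

Numerically β ≈ 2.414214 and β' = −1/β ≈ -0.414214.
candidate 1: (m,n)=(2,5) → π∥ = 2+5·β ≈ 14.071068, π⊥ = 2+5·β' ≈ -0.071068 ∉ [-1.5, -0.5) ⇒ out
candidate 2: (m,n)=(2,-4) → π∥ = 2-4·β ≈ -7.656854, π⊥ = 2-4·β' ≈ 3.656854 ∉ [-1.5, -0.5) ⇒ out
candidate 3: (m,n)=(2,6) → π∥ = 2+6·β ≈ 16.485281, π⊥ = 2+6·β' ≈ -0.485281 ∉ [-1.5, -0.5) ⇒ out
candidate 4: (m,n)=(0,5) → π∥ = 0+5·β ≈ 12.071068, π⊥ = 0+5·β' ≈ -2.071068 ∉ [-1.5, -0.5) ⇒ out
candidate 5: (m,n)=(3,7) → π∥ = 3+7·β ≈ 19.899495, π⊥ = 3+7·β' ≈ 0.100505 ∉ [-1.5, -0.5) ⇒ out
candidate 6: (m,n)=(-2,-3) → π∥ = -2-3·β ≈ -9.242641, π⊥ = -2-3·β' ≈ -0.757359 ∈ [-1.5, -0.5) ⇒ IN Λ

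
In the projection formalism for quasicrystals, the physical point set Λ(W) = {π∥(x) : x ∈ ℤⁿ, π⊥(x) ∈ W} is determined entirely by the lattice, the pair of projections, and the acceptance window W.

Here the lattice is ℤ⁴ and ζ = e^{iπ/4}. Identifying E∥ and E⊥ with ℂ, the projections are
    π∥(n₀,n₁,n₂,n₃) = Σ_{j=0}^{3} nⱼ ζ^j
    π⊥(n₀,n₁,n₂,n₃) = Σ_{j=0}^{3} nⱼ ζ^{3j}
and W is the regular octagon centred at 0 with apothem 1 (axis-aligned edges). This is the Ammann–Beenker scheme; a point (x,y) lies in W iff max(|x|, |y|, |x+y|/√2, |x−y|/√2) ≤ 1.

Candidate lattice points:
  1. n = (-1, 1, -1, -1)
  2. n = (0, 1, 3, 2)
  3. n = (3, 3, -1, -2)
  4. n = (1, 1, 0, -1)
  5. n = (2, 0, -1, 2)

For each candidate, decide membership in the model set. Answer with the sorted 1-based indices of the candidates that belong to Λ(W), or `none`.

With ζ = e^{iπ/4} the internal vectors are ζ^0,ζ^3,ζ^6,ζ^9.
#1 (-1, 1, -1, -1): internal (-2.4142, 1.0000); octagon support 2.4142 vs apothem 1 → ∉ W
#2 (0, 1, 3, 2): internal (0.7071, -0.8787); octagon support 1.1213 vs apothem 1 → ∉ W
#3 (3, 3, -1, -2): internal (-0.5355, 1.7071); octagon support 1.7071 vs apothem 1 → ∉ W
#4 (1, 1, 0, -1): internal (-0.4142, 0.0000); octagon support 0.4142 vs apothem 1 → ∈ W
#5 (2, 0, -1, 2): internal (3.4142, 2.4142); octagon support 4.1213 vs apothem 1 → ∉ W

4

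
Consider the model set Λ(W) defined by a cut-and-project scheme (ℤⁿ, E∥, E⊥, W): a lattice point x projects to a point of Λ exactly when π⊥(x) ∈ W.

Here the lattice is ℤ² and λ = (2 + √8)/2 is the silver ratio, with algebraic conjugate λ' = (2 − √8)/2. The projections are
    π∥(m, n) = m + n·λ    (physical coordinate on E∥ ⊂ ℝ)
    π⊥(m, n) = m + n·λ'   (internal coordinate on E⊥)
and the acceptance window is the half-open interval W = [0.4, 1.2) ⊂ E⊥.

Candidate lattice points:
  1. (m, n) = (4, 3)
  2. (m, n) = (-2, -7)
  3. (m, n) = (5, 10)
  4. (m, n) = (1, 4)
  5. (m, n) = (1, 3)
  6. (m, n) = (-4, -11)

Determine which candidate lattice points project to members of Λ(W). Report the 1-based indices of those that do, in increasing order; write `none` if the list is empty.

2, 3, 6

Compute λ' = (2−√8)/2 = -0.41421, so π⊥(m,n) = m -0.41421·n.
candidate 1: (m,n)=(4,3) → π∥ = 4+3·λ ≈ 11.24264, π⊥ = 4+3·λ' ≈ 2.75736 ∉ [0.4, 1.2) ⇒ out
candidate 2: (m,n)=(-2,-7) → π∥ = -2-7·λ ≈ -18.89949, π⊥ = -2-7·λ' ≈ 0.89949 ∈ [0.4, 1.2) ⇒ IN Λ
candidate 3: (m,n)=(5,10) → π∥ = 5+10·λ ≈ 29.14214, π⊥ = 5+10·λ' ≈ 0.85786 ∈ [0.4, 1.2) ⇒ IN Λ
candidate 4: (m,n)=(1,4) → π∥ = 1+4·λ ≈ 10.65685, π⊥ = 1+4·λ' ≈ -0.65685 ∉ [0.4, 1.2) ⇒ out
candidate 5: (m,n)=(1,3) → π∥ = 1+3·λ ≈ 8.24264, π⊥ = 1+3·λ' ≈ -0.24264 ∉ [0.4, 1.2) ⇒ out
candidate 6: (m,n)=(-4,-11) → π∥ = -4-11·λ ≈ -30.55635, π⊥ = -4-11·λ' ≈ 0.55635 ∈ [0.4, 1.2) ⇒ IN Λ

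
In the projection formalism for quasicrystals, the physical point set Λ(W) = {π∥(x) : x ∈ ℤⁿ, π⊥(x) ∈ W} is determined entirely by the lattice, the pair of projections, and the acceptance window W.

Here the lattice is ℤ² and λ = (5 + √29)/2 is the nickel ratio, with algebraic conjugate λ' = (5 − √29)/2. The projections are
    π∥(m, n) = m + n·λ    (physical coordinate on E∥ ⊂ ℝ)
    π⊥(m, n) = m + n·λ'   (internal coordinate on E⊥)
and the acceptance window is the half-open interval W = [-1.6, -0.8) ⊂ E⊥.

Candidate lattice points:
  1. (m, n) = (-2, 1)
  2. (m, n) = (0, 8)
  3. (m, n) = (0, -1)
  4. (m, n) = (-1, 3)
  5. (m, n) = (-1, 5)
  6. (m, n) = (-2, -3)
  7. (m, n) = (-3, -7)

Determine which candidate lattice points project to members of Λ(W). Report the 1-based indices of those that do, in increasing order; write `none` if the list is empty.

2, 4, 6

Compute λ' = (5−√29)/2 = -0.192582, so π⊥(m,n) = m -0.192582·n.
candidate 1: (m,n)=(-2,1) → π∥ = -2+1·λ ≈ 3.192582, π⊥ = -2+1·λ' ≈ -2.192582 ∉ [-1.6, -0.8) ⇒ out
candidate 2: (m,n)=(0,8) → π∥ = 0+8·λ ≈ 41.540659, π⊥ = 0+8·λ' ≈ -1.540659 ∈ [-1.6, -0.8) ⇒ IN Λ
candidate 3: (m,n)=(0,-1) → π∥ = 0-1·λ ≈ -5.192582, π⊥ = 0-1·λ' ≈ 0.192582 ∉ [-1.6, -0.8) ⇒ out
candidate 4: (m,n)=(-1,3) → π∥ = -1+3·λ ≈ 14.577747, π⊥ = -1+3·λ' ≈ -1.577747 ∈ [-1.6, -0.8) ⇒ IN Λ
candidate 5: (m,n)=(-1,5) → π∥ = -1+5·λ ≈ 24.962912, π⊥ = -1+5·λ' ≈ -1.962912 ∉ [-1.6, -0.8) ⇒ out
candidate 6: (m,n)=(-2,-3) → π∥ = -2-3·λ ≈ -17.577747, π⊥ = -2-3·λ' ≈ -1.422253 ∈ [-1.6, -0.8) ⇒ IN Λ
candidate 7: (m,n)=(-3,-7) → π∥ = -3-7·λ ≈ -39.348077, π⊥ = -3-7·λ' ≈ -1.651923 ∉ [-1.6, -0.8) ⇒ out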